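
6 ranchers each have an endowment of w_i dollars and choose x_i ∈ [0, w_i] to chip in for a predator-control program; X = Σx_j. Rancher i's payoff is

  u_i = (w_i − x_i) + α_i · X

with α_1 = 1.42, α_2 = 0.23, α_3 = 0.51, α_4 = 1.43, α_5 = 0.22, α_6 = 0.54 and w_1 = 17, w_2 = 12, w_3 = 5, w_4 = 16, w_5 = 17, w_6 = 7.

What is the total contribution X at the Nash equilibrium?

33

∂u_i/∂x_i = α_i − 1, so rancher i contributes w_i if α_i > 1, else 0.
α_i > 1 for i ∈ {1, 4}; NE contributions (17, 0, 0, 16, 0, 0), X = 33.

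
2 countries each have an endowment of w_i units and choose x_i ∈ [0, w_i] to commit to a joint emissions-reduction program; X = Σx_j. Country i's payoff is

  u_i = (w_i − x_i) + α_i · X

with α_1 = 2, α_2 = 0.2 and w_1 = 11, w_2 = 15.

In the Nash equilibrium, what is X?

11

∂u_i/∂x_i = α_i − 1, so country i contributes w_i if α_i > 1, else 0.
α_i > 1 for i ∈ {1}; NE contributions (11, 0), X = 11.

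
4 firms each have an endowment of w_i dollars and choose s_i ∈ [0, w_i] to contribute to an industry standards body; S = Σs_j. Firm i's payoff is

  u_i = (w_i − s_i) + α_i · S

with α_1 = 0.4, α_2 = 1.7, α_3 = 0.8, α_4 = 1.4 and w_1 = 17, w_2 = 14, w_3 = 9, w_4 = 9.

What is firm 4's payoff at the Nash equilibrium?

32.2

∂u_i/∂s_i = α_i − 1, so firm i contributes w_i if α_i > 1, else 0.
α_i > 1 for i ∈ {2, 4}; NE contributions (0, 14, 0, 9), S = 23.
u_4 = (9 − 9) + 1.4·23 = 32.2.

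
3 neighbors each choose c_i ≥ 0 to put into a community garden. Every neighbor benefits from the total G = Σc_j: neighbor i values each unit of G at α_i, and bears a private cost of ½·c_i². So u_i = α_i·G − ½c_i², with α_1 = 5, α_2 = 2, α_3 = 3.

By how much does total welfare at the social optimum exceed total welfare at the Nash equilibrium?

69

Neighbor i's FOC: ∂u_i/∂c_i = α_i − c_i = 0, so c_i* = α_i.
NE contributions = (5, 2, 3); G = 10.
W^NE = (Σα)·G − ½Σα_i² = 10² − ½·38 = 81.
Planner sets c_i = Σα_j = 10 for every i, so G^SO = 3·10 = 30.
W^SO = (Σα)·G^SO − ½·3·(Σα)² = (3/2)·10² = 150.
Deadweight loss = W^SO − W^NE = 69.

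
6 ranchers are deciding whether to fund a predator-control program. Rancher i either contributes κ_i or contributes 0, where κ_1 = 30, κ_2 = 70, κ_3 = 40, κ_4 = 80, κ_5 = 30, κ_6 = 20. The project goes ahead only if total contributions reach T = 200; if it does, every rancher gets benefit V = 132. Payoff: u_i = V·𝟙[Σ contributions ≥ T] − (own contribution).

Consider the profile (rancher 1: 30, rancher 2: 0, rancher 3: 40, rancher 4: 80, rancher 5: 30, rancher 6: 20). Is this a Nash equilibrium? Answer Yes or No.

Total = 200 ≥ 200: provided.
Rancher 1 (pledges 30, payoff 102): dropping to 0 → total 170, payoff 0. No gain.
Rancher 2 (pledges 0, payoff 132): pledging 70 → total 270, payoff 62. No gain.
Rancher 3 (pledges 40, payoff 92): dropping to 0 → total 160, payoff 0. No gain.
Rancher 4 (pledges 80, payoff 52): dropping to 0 → total 120, payoff 0. No gain.
Rancher 5 (pledges 30, payoff 102): dropping to 0 → total 170, payoff 0. No gain.
Rancher 6 (pledges 20, payoff 112): dropping to 0 → total 180, payoff 0. No gain.

Yes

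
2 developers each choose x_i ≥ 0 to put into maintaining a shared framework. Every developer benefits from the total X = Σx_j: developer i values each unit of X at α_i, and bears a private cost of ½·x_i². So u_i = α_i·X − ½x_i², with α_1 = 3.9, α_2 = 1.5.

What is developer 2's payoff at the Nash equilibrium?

6.975

Developer i's FOC: ∂u_i/∂x_i = α_i − x_i = 0, so x_i* = α_i.
NE contributions = (3.9, 1.5); X = 5.4.
u_2 = α_2·X − ½·(x_2)² = 1.5·5.4 − ½·1.5² = 6.975.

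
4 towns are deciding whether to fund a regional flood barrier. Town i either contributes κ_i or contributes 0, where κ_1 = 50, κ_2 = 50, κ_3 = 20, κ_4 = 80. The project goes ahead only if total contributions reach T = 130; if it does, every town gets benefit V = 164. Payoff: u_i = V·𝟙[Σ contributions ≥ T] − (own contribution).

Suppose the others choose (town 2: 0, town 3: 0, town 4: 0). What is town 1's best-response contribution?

0

Others' total = 0. Even contributing 50 gives 50 < 130: no benefit either way.
Best response: 0.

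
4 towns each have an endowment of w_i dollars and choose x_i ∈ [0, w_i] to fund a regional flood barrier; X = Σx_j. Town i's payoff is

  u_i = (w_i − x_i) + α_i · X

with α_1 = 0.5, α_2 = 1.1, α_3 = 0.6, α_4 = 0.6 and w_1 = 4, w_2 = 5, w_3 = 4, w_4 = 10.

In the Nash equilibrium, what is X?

5

∂u_i/∂x_i = α_i − 1, so town i contributes w_i if α_i > 1, else 0.
α_i > 1 for i ∈ {2}; NE contributions (0, 5, 0, 0), X = 5.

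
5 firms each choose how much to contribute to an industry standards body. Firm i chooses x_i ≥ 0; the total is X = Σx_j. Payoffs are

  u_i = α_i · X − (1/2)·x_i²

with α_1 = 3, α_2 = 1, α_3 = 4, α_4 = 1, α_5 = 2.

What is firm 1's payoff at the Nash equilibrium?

Firm i's FOC: ∂u_i/∂x_i = α_i − x_i = 0, so x_i* = α_i.
NE contributions = (3, 1, 4, 1, 2); X = 11.
u_1 = α_1·X − ½·(x_1)² = 3·11 − ½·3² = 28.5.

28.5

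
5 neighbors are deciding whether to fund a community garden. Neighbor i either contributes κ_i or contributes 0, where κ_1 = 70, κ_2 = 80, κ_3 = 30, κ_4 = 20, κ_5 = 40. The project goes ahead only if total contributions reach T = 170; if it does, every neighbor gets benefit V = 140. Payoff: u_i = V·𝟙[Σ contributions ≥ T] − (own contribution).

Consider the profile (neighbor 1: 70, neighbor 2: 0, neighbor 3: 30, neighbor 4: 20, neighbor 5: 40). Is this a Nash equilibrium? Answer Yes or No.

Total = 160 < 170: not provided.
Neighbor 1 (pledges 70, payoff -70): dropping to 0 → total 90, payoff 0. Profitable deviation.

No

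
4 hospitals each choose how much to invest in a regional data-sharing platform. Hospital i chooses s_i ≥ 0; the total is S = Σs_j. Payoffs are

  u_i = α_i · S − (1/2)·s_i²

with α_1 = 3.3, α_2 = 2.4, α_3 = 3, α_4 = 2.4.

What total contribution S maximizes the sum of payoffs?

Planner FOC: ∂(Σu_j)/∂s_i = (Σα_j) − s_i = 0, so s_i^SO = Σα_j = 11.1 for every i; S^SO = 44.4.

44.4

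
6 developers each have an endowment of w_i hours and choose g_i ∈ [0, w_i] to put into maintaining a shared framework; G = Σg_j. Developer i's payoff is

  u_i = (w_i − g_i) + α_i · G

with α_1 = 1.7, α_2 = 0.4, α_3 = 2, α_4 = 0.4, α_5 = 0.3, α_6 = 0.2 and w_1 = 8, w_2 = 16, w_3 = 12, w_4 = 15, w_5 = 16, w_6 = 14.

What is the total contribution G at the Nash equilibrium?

∂u_i/∂g_i = α_i − 1, so developer i contributes w_i if α_i > 1, else 0.
α_i > 1 for i ∈ {1, 3}; NE contributions (8, 0, 12, 0, 0, 0), G = 20.

20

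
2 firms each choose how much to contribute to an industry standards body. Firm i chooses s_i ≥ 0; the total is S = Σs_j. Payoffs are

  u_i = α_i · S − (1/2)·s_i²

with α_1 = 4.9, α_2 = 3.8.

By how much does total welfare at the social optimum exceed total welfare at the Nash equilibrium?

Firm i's FOC: ∂u_i/∂s_i = α_i − s_i = 0, so s_i* = α_i.
NE contributions = (4.9, 3.8); S = 8.7.
W^NE = (Σα)·S − ½Σα_i² = 8.7² − ½·38.45 = 56.465.
Planner sets s_i = Σα_j = 8.7 for every i, so S^SO = 2·8.7 = 17.4.
W^SO = (Σα)·S^SO − ½·2·(Σα)² = (2/2)·8.7² = 75.69.
Deadweight loss = W^SO − W^NE = 19.225.

19.225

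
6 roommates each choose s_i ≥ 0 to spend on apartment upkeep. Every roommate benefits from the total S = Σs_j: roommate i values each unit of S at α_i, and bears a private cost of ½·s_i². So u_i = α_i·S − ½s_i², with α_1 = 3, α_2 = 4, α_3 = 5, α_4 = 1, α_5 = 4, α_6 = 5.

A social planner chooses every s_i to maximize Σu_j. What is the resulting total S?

Planner FOC: ∂(Σu_j)/∂s_i = (Σα_j) − s_i = 0, so s_i^SO = Σα_j = 22 for every i; S^SO = 132.

132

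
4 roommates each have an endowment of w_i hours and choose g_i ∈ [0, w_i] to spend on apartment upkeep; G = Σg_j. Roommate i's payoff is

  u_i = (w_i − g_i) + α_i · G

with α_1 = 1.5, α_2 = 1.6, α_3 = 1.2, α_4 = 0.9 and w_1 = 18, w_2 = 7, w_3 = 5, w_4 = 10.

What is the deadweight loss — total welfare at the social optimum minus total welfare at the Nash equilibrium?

42

∂u_i/∂g_i = α_i − 1, so roommate i contributes w_i if α_i > 1, else 0.
α_i > 1 for i ∈ {1, 2, 3}; NE contributions (18, 7, 5, 0), G = 30.
W^NE = Σw_i − G^NE + (Σα_i)·G^NE = 40 + 4.2·30 = 166.
Planner: ∂(Σu_j)/∂g_i = Σα_j − 1 = 4.2 > 0, so everyone contributes w_i; G^SO = 40, W^SO = 40 + 4.2·40 = 208.
Deadweight loss = 42.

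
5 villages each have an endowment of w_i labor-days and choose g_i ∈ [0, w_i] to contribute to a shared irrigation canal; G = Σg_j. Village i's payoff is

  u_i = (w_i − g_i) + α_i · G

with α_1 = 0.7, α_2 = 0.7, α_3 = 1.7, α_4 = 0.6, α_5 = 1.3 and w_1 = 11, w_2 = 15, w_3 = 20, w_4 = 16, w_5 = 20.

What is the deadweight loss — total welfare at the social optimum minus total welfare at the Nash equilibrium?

168

∂u_i/∂g_i = α_i − 1, so village i contributes w_i if α_i > 1, else 0.
α_i > 1 for i ∈ {3, 5}; NE contributions (0, 0, 20, 0, 20), G = 40.
W^NE = Σw_i − G^NE + (Σα_i)·G^NE = 82 + 4·40 = 242.
Planner: ∂(Σu_j)/∂g_i = Σα_j − 1 = 4 > 0, so everyone contributes w_i; G^SO = 82, W^SO = 82 + 4·82 = 410.
Deadweight loss = 168.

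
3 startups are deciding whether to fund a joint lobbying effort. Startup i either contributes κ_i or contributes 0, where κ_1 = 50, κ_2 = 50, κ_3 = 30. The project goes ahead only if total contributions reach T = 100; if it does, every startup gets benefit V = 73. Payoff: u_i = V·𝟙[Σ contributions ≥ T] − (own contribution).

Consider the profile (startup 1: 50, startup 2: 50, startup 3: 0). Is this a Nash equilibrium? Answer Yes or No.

Total = 100 ≥ 100: provided.
Startup 1 (pledges 50, payoff 23): dropping to 0 → total 50, payoff 0. No gain.
Startup 2 (pledges 50, payoff 23): dropping to 0 → total 50, payoff 0. No gain.
Startup 3 (pledges 0, payoff 73): pledging 30 → total 130, payoff 43. No gain.

Yes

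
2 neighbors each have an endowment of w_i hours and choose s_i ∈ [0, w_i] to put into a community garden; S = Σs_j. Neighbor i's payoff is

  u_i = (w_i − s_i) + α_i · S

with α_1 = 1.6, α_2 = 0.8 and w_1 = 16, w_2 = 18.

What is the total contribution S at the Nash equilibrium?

16

∂u_i/∂s_i = α_i − 1, so neighbor i contributes w_i if α_i > 1, else 0.
α_i > 1 for i ∈ {1}; NE contributions (16, 0), S = 16.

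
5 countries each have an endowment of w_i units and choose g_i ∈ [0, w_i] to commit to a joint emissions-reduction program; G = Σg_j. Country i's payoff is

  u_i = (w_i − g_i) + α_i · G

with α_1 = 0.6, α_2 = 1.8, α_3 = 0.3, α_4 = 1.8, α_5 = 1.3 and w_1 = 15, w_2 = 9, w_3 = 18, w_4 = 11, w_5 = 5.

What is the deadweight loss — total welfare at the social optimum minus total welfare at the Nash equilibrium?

∂u_i/∂g_i = α_i − 1, so country i contributes w_i if α_i > 1, else 0.
α_i > 1 for i ∈ {2, 4, 5}; NE contributions (0, 9, 0, 11, 5), G = 25.
W^NE = Σw_i − G^NE + (Σα_i)·G^NE = 58 + 4.8·25 = 178.
Planner: ∂(Σu_j)/∂g_i = Σα_j − 1 = 4.8 > 0, so everyone contributes w_i; G^SO = 58, W^SO = 58 + 4.8·58 = 336.4.
Deadweight loss = 158.4.

158.4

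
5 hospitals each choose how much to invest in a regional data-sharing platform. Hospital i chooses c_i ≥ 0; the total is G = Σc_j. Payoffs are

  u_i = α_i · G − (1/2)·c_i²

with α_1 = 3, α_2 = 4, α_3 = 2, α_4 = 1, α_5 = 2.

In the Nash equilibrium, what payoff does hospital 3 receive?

22

Hospital i's FOC: ∂u_i/∂c_i = α_i − c_i = 0, so c_i* = α_i.
NE contributions = (3, 4, 2, 1, 2); G = 12.
u_3 = α_3·G − ½·(c_3)² = 2·12 − ½·2² = 22.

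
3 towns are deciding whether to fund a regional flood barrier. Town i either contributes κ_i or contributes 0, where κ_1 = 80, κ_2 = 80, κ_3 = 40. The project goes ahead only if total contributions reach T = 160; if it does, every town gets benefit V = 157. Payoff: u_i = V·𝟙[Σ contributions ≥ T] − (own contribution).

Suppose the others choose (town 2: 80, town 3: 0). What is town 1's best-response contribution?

Others' total = 80. Contributing 80 brings total to 160 ≥ 160: gain V − κ_1 = 77.
Best response: 80.

80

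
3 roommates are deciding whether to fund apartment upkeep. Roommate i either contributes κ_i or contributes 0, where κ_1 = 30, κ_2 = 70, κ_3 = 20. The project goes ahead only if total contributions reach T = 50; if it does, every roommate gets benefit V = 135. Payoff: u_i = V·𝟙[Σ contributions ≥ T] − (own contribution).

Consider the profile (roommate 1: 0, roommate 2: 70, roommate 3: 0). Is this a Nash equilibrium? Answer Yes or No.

Yes

Total = 70 ≥ 50: provided.
Roommate 1 (pledges 0, payoff 135): pledging 30 → total 100, payoff 105. No gain.
Roommate 2 (pledges 70, payoff 65): dropping to 0 → total 0, payoff 0. No gain.
Roommate 3 (pledges 0, payoff 135): pledging 20 → total 90, payoff 115. No gain.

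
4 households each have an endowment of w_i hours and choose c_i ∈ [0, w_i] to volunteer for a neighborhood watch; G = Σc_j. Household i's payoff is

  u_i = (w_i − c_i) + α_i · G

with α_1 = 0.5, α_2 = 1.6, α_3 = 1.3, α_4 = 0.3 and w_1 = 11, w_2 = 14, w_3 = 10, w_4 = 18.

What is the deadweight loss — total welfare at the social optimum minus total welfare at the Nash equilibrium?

∂u_i/∂c_i = α_i − 1, so household i contributes w_i if α_i > 1, else 0.
α_i > 1 for i ∈ {2, 3}; NE contributions (0, 14, 10, 0), G = 24.
W^NE = Σw_i − G^NE + (Σα_i)·G^NE = 53 + 2.7·24 = 117.8.
Planner: ∂(Σu_j)/∂c_i = Σα_j − 1 = 2.7 > 0, so everyone contributes w_i; G^SO = 53, W^SO = 53 + 2.7·53 = 196.1.
Deadweight loss = 78.3.

78.3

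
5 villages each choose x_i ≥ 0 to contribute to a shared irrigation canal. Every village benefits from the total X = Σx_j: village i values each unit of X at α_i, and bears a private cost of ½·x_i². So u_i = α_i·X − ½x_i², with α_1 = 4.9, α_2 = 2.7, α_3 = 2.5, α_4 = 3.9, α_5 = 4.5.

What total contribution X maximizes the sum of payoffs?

92.5

Planner FOC: ∂(Σu_j)/∂x_i = (Σα_j) − x_i = 0, so x_i^SO = Σα_j = 18.5 for every i; X^SO = 92.5.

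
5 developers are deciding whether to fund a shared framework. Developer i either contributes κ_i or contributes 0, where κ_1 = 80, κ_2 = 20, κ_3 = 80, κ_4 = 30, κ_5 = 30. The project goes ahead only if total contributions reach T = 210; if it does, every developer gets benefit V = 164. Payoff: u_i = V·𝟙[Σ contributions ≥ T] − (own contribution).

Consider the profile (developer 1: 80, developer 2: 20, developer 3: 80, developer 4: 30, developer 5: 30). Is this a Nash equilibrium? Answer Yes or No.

No

Total = 240 ≥ 210: provided.
Developer 1 (pledges 80, payoff 84): dropping to 0 → total 160, payoff 0. No gain.
Developer 2 (pledges 20, payoff 144): dropping to 0 → total 220, payoff 164. Profitable deviation.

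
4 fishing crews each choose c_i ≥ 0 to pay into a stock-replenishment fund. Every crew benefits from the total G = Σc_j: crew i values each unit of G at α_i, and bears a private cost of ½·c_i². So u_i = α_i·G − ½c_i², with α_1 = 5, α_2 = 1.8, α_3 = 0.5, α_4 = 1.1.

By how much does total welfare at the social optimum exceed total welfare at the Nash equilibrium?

85.41

Crew i's FOC: ∂u_i/∂c_i = α_i − c_i = 0, so c_i* = α_i.
NE contributions = (5, 1.8, 0.5, 1.1); G = 8.4.
W^NE = (Σα)·G − ½Σα_i² = 8.4² − ½·29.7 = 55.71.
Planner sets c_i = Σα_j = 8.4 for every i, so G^SO = 4·8.4 = 33.6.
W^SO = (Σα)·G^SO − ½·4·(Σα)² = (4/2)·8.4² = 141.12.
Deadweight loss = W^SO − W^NE = 85.41.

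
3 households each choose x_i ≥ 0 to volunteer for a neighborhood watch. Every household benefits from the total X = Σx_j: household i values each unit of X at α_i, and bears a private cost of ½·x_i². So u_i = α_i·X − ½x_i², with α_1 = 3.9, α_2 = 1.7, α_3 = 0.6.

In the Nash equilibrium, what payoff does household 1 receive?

16.575

Household i's FOC: ∂u_i/∂x_i = α_i − x_i = 0, so x_i* = α_i.
NE contributions = (3.9, 1.7, 0.6); X = 6.2.
u_1 = α_1·X − ½·(x_1)² = 3.9·6.2 − ½·3.9² = 16.575.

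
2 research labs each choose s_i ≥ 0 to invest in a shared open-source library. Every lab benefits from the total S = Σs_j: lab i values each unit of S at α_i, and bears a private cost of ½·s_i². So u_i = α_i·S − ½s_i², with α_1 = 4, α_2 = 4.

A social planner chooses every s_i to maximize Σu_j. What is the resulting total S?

Planner FOC: ∂(Σu_j)/∂s_i = (Σα_j) − s_i = 0, so s_i^SO = Σα_j = 8 for every i; S^SO = 16.

16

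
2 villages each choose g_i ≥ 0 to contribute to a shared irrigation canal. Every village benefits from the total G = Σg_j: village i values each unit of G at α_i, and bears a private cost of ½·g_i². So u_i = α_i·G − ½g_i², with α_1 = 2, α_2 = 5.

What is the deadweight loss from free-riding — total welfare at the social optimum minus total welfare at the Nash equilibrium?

Village i's FOC: ∂u_i/∂g_i = α_i − g_i = 0, so g_i* = α_i.
NE contributions = (2, 5); G = 7.
W^NE = (Σα)·G − ½Σα_i² = 7² − ½·29 = 34.5.
Planner sets g_i = Σα_j = 7 for every i, so G^SO = 2·7 = 14.
W^SO = (Σα)·G^SO − ½·2·(Σα)² = (2/2)·7² = 49.
Deadweight loss = W^SO − W^NE = 14.5.

14.5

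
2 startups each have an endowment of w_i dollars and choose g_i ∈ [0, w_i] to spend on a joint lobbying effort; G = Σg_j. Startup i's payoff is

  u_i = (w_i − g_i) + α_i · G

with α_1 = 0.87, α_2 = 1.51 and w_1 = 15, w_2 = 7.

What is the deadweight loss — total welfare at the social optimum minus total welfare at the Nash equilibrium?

20.7

∂u_i/∂g_i = α_i − 1, so startup i contributes w_i if α_i > 1, else 0.
α_i > 1 for i ∈ {2}; NE contributions (0, 7), G = 7.
W^NE = Σw_i − G^NE + (Σα_i)·G^NE = 22 + 1.38·7 = 31.66.
Planner: ∂(Σu_j)/∂g_i = Σα_j − 1 = 1.38 > 0, so everyone contributes w_i; G^SO = 22, W^SO = 22 + 1.38·22 = 52.36.
Deadweight loss = 20.7.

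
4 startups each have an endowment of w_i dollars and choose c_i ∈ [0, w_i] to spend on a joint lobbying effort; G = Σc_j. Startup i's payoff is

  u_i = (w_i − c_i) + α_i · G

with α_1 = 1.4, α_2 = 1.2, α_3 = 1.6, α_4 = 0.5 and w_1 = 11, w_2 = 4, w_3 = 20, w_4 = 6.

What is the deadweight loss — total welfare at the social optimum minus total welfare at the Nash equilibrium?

∂u_i/∂c_i = α_i − 1, so startup i contributes w_i if α_i > 1, else 0.
α_i > 1 for i ∈ {1, 2, 3}; NE contributions (11, 4, 20, 0), G = 35.
W^NE = Σw_i − G^NE + (Σα_i)·G^NE = 41 + 3.7·35 = 170.5.
Planner: ∂(Σu_j)/∂c_i = Σα_j − 1 = 3.7 > 0, so everyone contributes w_i; G^SO = 41, W^SO = 41 + 3.7·41 = 192.7.
Deadweight loss = 22.2.

22.2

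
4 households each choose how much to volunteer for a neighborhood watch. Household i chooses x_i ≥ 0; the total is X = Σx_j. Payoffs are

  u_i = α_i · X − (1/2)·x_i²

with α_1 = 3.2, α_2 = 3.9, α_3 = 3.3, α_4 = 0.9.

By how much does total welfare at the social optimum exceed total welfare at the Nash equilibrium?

Household i's FOC: ∂u_i/∂x_i = α_i − x_i = 0, so x_i* = α_i.
NE contributions = (3.2, 3.9, 3.3, 0.9); X = 11.3.
W^NE = (Σα)·X − ½Σα_i² = 11.3² − ½·37.15 = 109.115.
Planner sets x_i = Σα_j = 11.3 for every i, so X^SO = 4·11.3 = 45.2.
W^SO = (Σα)·X^SO − ½·4·(Σα)² = (4/2)·11.3² = 255.38.
Deadweight loss = W^SO − W^NE = 146.265.

146.265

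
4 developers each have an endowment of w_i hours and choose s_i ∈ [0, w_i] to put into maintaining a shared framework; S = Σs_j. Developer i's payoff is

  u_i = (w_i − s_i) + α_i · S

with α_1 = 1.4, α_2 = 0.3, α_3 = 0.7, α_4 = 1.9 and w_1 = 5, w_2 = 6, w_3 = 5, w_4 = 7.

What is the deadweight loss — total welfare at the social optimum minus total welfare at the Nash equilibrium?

36.3

∂u_i/∂s_i = α_i − 1, so developer i contributes w_i if α_i > 1, else 0.
α_i > 1 for i ∈ {1, 4}; NE contributions (5, 0, 0, 7), S = 12.
W^NE = Σw_i − S^NE + (Σα_i)·S^NE = 23 + 3.3·12 = 62.6.
Planner: ∂(Σu_j)/∂s_i = Σα_j − 1 = 3.3 > 0, so everyone contributes w_i; S^SO = 23, W^SO = 23 + 3.3·23 = 98.9.
Deadweight loss = 36.3.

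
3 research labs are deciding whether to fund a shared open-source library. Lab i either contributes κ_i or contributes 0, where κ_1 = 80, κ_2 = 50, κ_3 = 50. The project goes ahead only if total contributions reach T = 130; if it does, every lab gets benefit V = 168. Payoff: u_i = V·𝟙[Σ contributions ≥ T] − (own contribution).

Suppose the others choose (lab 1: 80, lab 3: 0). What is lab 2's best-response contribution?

50

Others' total = 80. Contributing 50 brings total to 130 ≥ 130: gain V − κ_2 = 118.
Best response: 50.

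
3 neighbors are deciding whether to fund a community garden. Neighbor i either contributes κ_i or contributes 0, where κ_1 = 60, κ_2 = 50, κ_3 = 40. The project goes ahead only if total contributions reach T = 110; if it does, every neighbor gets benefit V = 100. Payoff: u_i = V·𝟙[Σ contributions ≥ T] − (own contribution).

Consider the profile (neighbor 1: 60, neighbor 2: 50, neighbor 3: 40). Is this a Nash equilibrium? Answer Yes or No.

No

Total = 150 ≥ 110: provided.
Neighbor 1 (pledges 60, payoff 40): dropping to 0 → total 90, payoff 0. No gain.
Neighbor 2 (pledges 50, payoff 50): dropping to 0 → total 100, payoff 0. No gain.
Neighbor 3 (pledges 40, payoff 60): dropping to 0 → total 110, payoff 100. Profitable deviation.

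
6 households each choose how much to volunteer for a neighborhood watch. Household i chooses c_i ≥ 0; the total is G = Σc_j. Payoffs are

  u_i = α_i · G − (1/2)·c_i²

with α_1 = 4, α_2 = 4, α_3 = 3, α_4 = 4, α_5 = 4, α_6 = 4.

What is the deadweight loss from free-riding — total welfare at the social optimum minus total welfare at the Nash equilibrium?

1102.5

Household i's FOC: ∂u_i/∂c_i = α_i − c_i = 0, so c_i* = α_i.
NE contributions = (4, 4, 3, 4, 4, 4); G = 23.
W^NE = (Σα)·G − ½Σα_i² = 23² − ½·89 = 484.5.
Planner sets c_i = Σα_j = 23 for every i, so G^SO = 6·23 = 138.
W^SO = (Σα)·G^SO − ½·6·(Σα)² = (6/2)·23² = 1587.
Deadweight loss = W^SO − W^NE = 1102.5.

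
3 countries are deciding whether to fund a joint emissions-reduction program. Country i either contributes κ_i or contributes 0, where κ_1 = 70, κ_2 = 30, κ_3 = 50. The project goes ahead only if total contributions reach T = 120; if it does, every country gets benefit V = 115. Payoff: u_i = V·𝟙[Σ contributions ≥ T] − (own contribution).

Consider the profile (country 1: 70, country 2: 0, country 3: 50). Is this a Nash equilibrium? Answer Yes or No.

Total = 120 ≥ 120: provided.
Country 1 (pledges 70, payoff 45): dropping to 0 → total 50, payoff 0. No gain.
Country 2 (pledges 0, payoff 115): pledging 30 → total 150, payoff 85. No gain.
Country 3 (pledges 50, payoff 65): dropping to 0 → total 70, payoff 0. No gain.

Yes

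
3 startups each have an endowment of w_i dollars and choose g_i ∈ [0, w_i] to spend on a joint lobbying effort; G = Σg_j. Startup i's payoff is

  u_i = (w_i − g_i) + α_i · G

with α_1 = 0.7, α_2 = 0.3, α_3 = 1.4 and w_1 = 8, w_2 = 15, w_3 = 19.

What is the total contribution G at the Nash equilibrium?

19

∂u_i/∂g_i = α_i − 1, so startup i contributes w_i if α_i > 1, else 0.
α_i > 1 for i ∈ {3}; NE contributions (0, 0, 19), G = 19.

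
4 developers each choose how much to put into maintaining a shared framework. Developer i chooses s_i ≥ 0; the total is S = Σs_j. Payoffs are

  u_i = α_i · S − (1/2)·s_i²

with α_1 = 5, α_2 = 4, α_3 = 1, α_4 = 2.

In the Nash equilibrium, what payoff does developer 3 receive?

Developer i's FOC: ∂u_i/∂s_i = α_i − s_i = 0, so s_i* = α_i.
NE contributions = (5, 4, 1, 2); S = 12.
u_3 = α_3·S − ½·(s_3)² = 1·12 − ½·1² = 11.5.

11.5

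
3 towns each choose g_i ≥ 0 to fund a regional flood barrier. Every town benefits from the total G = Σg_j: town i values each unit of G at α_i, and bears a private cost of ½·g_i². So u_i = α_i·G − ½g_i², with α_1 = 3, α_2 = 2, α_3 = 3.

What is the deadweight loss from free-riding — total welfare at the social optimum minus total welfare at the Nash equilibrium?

43

Town i's FOC: ∂u_i/∂g_i = α_i − g_i = 0, so g_i* = α_i.
NE contributions = (3, 2, 3); G = 8.
W^NE = (Σα)·G − ½Σα_i² = 8² − ½·22 = 53.
Planner sets g_i = Σα_j = 8 for every i, so G^SO = 3·8 = 24.
W^SO = (Σα)·G^SO − ½·3·(Σα)² = (3/2)·8² = 96.
Deadweight loss = W^SO − W^NE = 43.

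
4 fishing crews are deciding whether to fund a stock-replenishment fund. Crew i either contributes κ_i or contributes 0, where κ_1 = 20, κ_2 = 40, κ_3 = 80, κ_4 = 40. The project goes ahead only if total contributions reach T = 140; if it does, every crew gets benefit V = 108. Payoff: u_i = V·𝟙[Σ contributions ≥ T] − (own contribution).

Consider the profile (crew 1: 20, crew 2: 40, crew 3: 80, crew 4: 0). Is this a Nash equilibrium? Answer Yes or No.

Yes

Total = 140 ≥ 140: provided.
Crew 1 (pledges 20, payoff 88): dropping to 0 → total 120, payoff 0. No gain.
Crew 2 (pledges 40, payoff 68): dropping to 0 → total 100, payoff 0. No gain.
Crew 3 (pledges 80, payoff 28): dropping to 0 → total 60, payoff 0. No gain.
Crew 4 (pledges 0, payoff 108): pledging 40 → total 180, payoff 68. No gain.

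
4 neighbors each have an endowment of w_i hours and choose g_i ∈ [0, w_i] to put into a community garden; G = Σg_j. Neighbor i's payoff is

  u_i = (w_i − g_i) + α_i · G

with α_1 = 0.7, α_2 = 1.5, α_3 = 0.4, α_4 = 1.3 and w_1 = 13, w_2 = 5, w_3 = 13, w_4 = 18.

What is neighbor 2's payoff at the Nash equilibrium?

∂u_i/∂g_i = α_i − 1, so neighbor i contributes w_i if α_i > 1, else 0.
α_i > 1 for i ∈ {2, 4}; NE contributions (0, 5, 0, 18), G = 23.
u_2 = (5 − 5) + 1.5·23 = 34.5.

34.5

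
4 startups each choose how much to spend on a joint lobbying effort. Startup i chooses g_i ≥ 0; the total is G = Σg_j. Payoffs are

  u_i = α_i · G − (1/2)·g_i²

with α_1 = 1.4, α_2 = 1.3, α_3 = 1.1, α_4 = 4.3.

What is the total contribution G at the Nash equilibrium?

8.1

Startup i's FOC: ∂u_i/∂g_i = α_i − g_i = 0, so g_i* = α_i.
NE contributions = (1.4, 1.3, 1.1, 4.3); G = 8.1.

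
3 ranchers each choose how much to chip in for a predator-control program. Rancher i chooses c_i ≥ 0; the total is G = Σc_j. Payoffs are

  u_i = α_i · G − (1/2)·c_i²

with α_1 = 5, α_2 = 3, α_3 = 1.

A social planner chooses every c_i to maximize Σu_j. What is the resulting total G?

Planner FOC: ∂(Σu_j)/∂c_i = (Σα_j) − c_i = 0, so c_i^SO = Σα_j = 9 for every i; G^SO = 27.

27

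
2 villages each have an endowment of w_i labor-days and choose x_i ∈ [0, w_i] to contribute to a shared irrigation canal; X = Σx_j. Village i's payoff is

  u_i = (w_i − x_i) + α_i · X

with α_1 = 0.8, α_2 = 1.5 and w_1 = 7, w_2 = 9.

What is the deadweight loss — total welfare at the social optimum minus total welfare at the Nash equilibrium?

∂u_i/∂x_i = α_i − 1, so village i contributes w_i if α_i > 1, else 0.
α_i > 1 for i ∈ {2}; NE contributions (0, 9), X = 9.
W^NE = Σw_i − X^NE + (Σα_i)·X^NE = 16 + 1.3·9 = 27.7.
Planner: ∂(Σu_j)/∂x_i = Σα_j − 1 = 1.3 > 0, so everyone contributes w_i; X^SO = 16, W^SO = 16 + 1.3·16 = 36.8.
Deadweight loss = 9.1.

9.1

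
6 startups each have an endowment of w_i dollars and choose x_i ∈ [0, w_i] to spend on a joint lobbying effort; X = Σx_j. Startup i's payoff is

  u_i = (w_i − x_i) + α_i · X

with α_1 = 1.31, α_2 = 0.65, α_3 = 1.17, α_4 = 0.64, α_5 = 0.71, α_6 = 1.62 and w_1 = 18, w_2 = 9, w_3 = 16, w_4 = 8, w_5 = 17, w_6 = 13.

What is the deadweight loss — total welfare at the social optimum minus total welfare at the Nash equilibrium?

173.4

∂u_i/∂x_i = α_i − 1, so startup i contributes w_i if α_i > 1, else 0.
α_i > 1 for i ∈ {1, 3, 6}; NE contributions (18, 0, 16, 0, 0, 13), X = 47.
W^NE = Σw_i − X^NE + (Σα_i)·X^NE = 81 + 5.1·47 = 320.7.
Planner: ∂(Σu_j)/∂x_i = Σα_j − 1 = 5.1 > 0, so everyone contributes w_i; X^SO = 81, W^SO = 81 + 5.1·81 = 494.1.
Deadweight loss = 173.4.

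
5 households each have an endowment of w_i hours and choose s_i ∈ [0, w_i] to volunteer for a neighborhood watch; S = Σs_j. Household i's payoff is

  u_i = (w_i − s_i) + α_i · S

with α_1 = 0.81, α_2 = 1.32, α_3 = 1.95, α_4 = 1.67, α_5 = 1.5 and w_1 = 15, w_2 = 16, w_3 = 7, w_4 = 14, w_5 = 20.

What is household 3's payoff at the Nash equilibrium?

111.15

∂u_i/∂s_i = α_i − 1, so household i contributes w_i if α_i > 1, else 0.
α_i > 1 for i ∈ {2, 3, 4, 5}; NE contributions (0, 16, 7, 14, 20), S = 57.
u_3 = (7 − 7) + 1.95·57 = 111.15.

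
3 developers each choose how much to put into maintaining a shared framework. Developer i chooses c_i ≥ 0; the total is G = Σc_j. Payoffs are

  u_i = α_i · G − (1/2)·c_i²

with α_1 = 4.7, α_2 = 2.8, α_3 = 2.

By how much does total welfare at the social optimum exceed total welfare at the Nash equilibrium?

62.09

Developer i's FOC: ∂u_i/∂c_i = α_i − c_i = 0, so c_i* = α_i.
NE contributions = (4.7, 2.8, 2); G = 9.5.
W^NE = (Σα)·G − ½Σα_i² = 9.5² − ½·33.93 = 73.285.
Planner sets c_i = Σα_j = 9.5 for every i, so G^SO = 3·9.5 = 28.5.
W^SO = (Σα)·G^SO − ½·3·(Σα)² = (3/2)·9.5² = 135.375.
Deadweight loss = W^SO − W^NE = 62.09.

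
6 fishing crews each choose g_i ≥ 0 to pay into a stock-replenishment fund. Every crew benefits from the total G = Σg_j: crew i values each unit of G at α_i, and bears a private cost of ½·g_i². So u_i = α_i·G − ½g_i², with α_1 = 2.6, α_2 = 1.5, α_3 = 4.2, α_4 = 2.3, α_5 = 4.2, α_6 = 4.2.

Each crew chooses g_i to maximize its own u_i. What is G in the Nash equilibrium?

Crew i's FOC: ∂u_i/∂g_i = α_i − g_i = 0, so g_i* = α_i.
NE contributions = (2.6, 1.5, 4.2, 2.3, 4.2, 4.2); G = 19.

19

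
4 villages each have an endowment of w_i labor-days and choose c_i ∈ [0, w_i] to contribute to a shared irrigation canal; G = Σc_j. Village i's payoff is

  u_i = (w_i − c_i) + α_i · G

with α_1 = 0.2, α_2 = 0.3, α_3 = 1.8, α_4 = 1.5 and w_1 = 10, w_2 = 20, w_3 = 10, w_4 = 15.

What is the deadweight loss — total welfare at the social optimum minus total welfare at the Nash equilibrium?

84

∂u_i/∂c_i = α_i − 1, so village i contributes w_i if α_i > 1, else 0.
α_i > 1 for i ∈ {3, 4}; NE contributions (0, 0, 10, 15), G = 25.
W^NE = Σw_i − G^NE + (Σα_i)·G^NE = 55 + 2.8·25 = 125.
Planner: ∂(Σu_j)/∂c_i = Σα_j − 1 = 2.8 > 0, so everyone contributes w_i; G^SO = 55, W^SO = 55 + 2.8·55 = 209.
Deadweight loss = 84.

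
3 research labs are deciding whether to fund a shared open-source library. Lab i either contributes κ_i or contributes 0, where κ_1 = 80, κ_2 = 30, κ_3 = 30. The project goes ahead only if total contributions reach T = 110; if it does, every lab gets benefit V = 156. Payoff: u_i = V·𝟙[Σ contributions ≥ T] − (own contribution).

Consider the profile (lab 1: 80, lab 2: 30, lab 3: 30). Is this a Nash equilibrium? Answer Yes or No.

No

Total = 140 ≥ 110: provided.
Lab 1 (pledges 80, payoff 76): dropping to 0 → total 60, payoff 0. No gain.
Lab 2 (pledges 30, payoff 126): dropping to 0 → total 110, payoff 156. Profitable deviation.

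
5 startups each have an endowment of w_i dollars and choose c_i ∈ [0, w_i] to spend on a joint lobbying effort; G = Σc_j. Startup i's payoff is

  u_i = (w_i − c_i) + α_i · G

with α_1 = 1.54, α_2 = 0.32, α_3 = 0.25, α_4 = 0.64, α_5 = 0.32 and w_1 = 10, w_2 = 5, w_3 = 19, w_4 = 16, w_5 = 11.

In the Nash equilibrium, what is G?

∂u_i/∂c_i = α_i − 1, so startup i contributes w_i if α_i > 1, else 0.
α_i > 1 for i ∈ {1}; NE contributions (10, 0, 0, 0, 0), G = 10.

10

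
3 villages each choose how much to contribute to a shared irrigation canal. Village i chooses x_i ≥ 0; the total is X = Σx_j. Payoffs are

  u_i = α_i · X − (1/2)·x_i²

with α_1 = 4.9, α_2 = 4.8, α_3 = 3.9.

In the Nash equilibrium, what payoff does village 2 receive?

53.76

Village i's FOC: ∂u_i/∂x_i = α_i − x_i = 0, so x_i* = α_i.
NE contributions = (4.9, 4.8, 3.9); X = 13.6.
u_2 = α_2·X − ½·(x_2)² = 4.8·13.6 − ½·4.8² = 53.76.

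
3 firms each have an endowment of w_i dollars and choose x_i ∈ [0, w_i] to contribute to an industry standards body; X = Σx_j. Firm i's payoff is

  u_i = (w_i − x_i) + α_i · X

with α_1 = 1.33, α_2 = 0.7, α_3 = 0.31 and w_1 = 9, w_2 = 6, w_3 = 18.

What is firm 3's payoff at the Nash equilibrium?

20.79

∂u_i/∂x_i = α_i − 1, so firm i contributes w_i if α_i > 1, else 0.
α_i > 1 for i ∈ {1}; NE contributions (9, 0, 0), X = 9.
u_3 = (18 − 0) + 0.31·9 = 20.79.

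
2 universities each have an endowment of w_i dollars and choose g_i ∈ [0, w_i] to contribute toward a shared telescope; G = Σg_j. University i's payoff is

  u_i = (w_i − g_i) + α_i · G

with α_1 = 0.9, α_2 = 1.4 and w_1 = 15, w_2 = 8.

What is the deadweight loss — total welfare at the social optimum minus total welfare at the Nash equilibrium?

∂u_i/∂g_i = α_i − 1, so university i contributes w_i if α_i > 1, else 0.
α_i > 1 for i ∈ {2}; NE contributions (0, 8), G = 8.
W^NE = Σw_i − G^NE + (Σα_i)·G^NE = 23 + 1.3·8 = 33.4.
Planner: ∂(Σu_j)/∂g_i = Σα_j − 1 = 1.3 > 0, so everyone contributes w_i; G^SO = 23, W^SO = 23 + 1.3·23 = 52.9.
Deadweight loss = 19.5.

19.5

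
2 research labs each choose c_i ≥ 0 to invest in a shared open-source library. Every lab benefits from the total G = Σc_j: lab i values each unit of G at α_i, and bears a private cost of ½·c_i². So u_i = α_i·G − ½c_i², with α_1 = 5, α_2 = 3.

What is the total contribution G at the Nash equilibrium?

Lab i's FOC: ∂u_i/∂c_i = α_i − c_i = 0, so c_i* = α_i.
NE contributions = (5, 3); G = 8.

8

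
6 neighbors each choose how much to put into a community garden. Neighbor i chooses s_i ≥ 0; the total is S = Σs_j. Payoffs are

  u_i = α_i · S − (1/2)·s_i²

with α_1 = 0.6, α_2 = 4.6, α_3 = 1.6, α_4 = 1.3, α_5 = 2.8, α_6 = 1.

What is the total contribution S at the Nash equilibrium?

11.9

Neighbor i's FOC: ∂u_i/∂s_i = α_i − s_i = 0, so s_i* = α_i.
NE contributions = (0.6, 4.6, 1.6, 1.3, 2.8, 1); S = 11.9.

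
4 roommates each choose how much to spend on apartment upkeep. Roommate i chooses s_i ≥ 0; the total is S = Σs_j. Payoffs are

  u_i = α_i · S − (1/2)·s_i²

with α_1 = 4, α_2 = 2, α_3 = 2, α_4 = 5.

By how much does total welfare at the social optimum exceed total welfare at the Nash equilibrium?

193.5

Roommate i's FOC: ∂u_i/∂s_i = α_i − s_i = 0, so s_i* = α_i.
NE contributions = (4, 2, 2, 5); S = 13.
W^NE = (Σα)·S − ½Σα_i² = 13² − ½·49 = 144.5.
Planner sets s_i = Σα_j = 13 for every i, so S^SO = 4·13 = 52.
W^SO = (Σα)·S^SO − ½·4·(Σα)² = (4/2)·13² = 338.
Deadweight loss = W^SO − W^NE = 193.5.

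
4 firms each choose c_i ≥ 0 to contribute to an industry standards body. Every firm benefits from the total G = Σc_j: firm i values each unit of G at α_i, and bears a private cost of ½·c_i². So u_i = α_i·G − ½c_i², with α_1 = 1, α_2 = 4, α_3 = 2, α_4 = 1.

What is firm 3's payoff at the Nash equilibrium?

14

Firm i's FOC: ∂u_i/∂c_i = α_i − c_i = 0, so c_i* = α_i.
NE contributions = (1, 4, 2, 1); G = 8.
u_3 = α_3·G − ½·(c_3)² = 2·8 − ½·2² = 14.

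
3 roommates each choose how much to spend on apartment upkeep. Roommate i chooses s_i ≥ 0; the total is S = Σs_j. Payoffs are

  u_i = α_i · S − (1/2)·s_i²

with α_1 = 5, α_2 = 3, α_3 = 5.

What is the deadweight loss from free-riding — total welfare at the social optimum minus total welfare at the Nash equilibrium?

114

Roommate i's FOC: ∂u_i/∂s_i = α_i − s_i = 0, so s_i* = α_i.
NE contributions = (5, 3, 5); S = 13.
W^NE = (Σα)·S − ½Σα_i² = 13² − ½·59 = 139.5.
Planner sets s_i = Σα_j = 13 for every i, so S^SO = 3·13 = 39.
W^SO = (Σα)·S^SO − ½·3·(Σα)² = (3/2)·13² = 253.5.
Deadweight loss = W^SO − W^NE = 114.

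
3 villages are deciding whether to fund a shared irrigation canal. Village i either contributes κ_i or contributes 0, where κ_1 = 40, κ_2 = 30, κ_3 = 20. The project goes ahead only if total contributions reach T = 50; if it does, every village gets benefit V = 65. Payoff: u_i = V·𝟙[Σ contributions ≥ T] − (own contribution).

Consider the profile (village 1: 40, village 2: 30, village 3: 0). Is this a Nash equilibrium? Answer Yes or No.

Total = 70 ≥ 50: provided.
Village 1 (pledges 40, payoff 25): dropping to 0 → total 30, payoff 0. No gain.
Village 2 (pledges 30, payoff 35): dropping to 0 → total 40, payoff 0. No gain.
Village 3 (pledges 0, payoff 65): pledging 20 → total 90, payoff 45. No gain.

Yes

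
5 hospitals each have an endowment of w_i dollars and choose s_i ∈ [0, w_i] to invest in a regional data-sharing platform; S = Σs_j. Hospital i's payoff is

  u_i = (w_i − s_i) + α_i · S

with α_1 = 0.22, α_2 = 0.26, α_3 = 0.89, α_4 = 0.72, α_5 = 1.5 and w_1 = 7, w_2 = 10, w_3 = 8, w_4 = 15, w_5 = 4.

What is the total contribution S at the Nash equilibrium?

∂u_i/∂s_i = α_i − 1, so hospital i contributes w_i if α_i > 1, else 0.
α_i > 1 for i ∈ {5}; NE contributions (0, 0, 0, 0, 4), S = 4.

4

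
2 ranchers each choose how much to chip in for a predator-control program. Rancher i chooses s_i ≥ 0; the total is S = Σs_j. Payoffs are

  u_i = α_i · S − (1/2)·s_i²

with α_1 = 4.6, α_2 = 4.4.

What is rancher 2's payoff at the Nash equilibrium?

29.92

Rancher i's FOC: ∂u_i/∂s_i = α_i − s_i = 0, so s_i* = α_i.
NE contributions = (4.6, 4.4); S = 9.
u_2 = α_2·S − ½·(s_2)² = 4.4·9 − ½·4.4² = 29.92.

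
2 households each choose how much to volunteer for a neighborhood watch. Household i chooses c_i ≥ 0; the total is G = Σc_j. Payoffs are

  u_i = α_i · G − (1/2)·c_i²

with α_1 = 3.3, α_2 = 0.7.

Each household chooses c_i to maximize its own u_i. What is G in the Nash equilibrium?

Household i's FOC: ∂u_i/∂c_i = α_i − c_i = 0, so c_i* = α_i.
NE contributions = (3.3, 0.7); G = 4.

4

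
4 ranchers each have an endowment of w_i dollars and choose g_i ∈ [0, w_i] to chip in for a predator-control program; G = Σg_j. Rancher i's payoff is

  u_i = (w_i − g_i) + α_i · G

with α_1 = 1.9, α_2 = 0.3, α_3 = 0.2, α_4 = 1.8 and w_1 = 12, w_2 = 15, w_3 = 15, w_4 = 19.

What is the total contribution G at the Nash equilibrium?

31

∂u_i/∂g_i = α_i − 1, so rancher i contributes w_i if α_i > 1, else 0.
α_i > 1 for i ∈ {1, 4}; NE contributions (12, 0, 0, 19), G = 31.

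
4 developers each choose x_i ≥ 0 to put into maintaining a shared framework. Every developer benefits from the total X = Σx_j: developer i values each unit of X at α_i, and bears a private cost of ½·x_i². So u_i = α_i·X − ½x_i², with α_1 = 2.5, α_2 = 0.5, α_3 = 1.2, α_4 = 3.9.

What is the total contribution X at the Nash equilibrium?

Developer i's FOC: ∂u_i/∂x_i = α_i − x_i = 0, so x_i* = α_i.
NE contributions = (2.5, 0.5, 1.2, 3.9); X = 8.1.

8.1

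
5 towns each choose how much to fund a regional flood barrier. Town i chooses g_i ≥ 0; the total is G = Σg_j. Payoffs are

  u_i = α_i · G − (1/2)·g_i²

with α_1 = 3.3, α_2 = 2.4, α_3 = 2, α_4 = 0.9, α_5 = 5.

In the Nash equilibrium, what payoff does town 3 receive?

25.2

Town i's FOC: ∂u_i/∂g_i = α_i − g_i = 0, so g_i* = α_i.
NE contributions = (3.3, 2.4, 2, 0.9, 5); G = 13.6.
u_3 = α_3·G − ½·(g_3)² = 2·13.6 − ½·2² = 25.2.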